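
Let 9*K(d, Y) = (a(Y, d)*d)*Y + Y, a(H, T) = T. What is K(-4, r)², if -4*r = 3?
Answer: 289/144 ≈ 2.0069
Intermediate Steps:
r = -¾ (r = -¼*3 = -¾ ≈ -0.75000)
K(d, Y) = Y/9 + Y*d²/9 (K(d, Y) = ((d*d)*Y + Y)/9 = (d²*Y + Y)/9 = (Y*d² + Y)/9 = (Y + Y*d²)/9 = Y/9 + Y*d²/9)
K(-4, r)² = ((⅑)*(-¾)*(1 + (-4)²))² = ((⅑)*(-¾)*(1 + 16))² = ((⅑)*(-¾)*17)² = (-17/12)² = 289/144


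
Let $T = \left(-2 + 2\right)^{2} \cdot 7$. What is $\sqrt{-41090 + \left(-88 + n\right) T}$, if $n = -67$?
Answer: $i \sqrt{41090} \approx 202.71 i$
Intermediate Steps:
$T = 0$ ($T = 0^{2} \cdot 7 = 0 \cdot 7 = 0$)
$\sqrt{-41090 + \left(-88 + n\right) T} = \sqrt{-41090 + \left(-88 - 67\right) 0} = \sqrt{-41090 - 0} = \sqrt{-41090 + 0} = \sqrt{-41090} = i \sqrt{41090}$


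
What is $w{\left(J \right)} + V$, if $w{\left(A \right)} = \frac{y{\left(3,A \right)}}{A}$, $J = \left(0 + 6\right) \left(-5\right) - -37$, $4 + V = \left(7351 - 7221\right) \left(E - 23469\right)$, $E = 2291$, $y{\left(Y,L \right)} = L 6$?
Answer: $-2753138$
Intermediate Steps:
$y{\left(Y,L \right)} = 6 L$
$V = -2753144$ ($V = -4 + \left(7351 - 7221\right) \left(2291 - 23469\right) = -4 + 130 \left(-21178\right) = -4 - 2753140 = -2753144$)
$J = 7$ ($J = 6 \left(-5\right) + 37 = -30 + 37 = 7$)
$w{\left(A \right)} = 6$ ($w{\left(A \right)} = \frac{6 A}{A} = 6$)
$w{\left(J \right)} + V = 6 - 2753144 = -2753138$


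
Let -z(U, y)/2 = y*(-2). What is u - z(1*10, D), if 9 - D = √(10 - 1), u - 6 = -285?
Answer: -303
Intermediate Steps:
u = -279 (u = 6 - 285 = -279)
D = 6 (D = 9 - √(10 - 1) = 9 - √9 = 9 - 1*3 = 9 - 3 = 6)
z(U, y) = 4*y (z(U, y) = -2*y*(-2) = -(-4)*y = 4*y)
u - z(1*10, D) = -279 - 4*6 = -279 - 1*24 = -279 - 24 = -303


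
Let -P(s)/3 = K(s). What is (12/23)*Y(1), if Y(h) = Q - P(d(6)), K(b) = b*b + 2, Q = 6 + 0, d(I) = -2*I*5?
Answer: 129744/23 ≈ 5641.0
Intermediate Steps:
d(I) = -10*I
Q = 6
K(b) = 2 + b² (K(b) = b² + 2 = 2 + b²)
P(s) = -6 - 3*s² (P(s) = -3*(2 + s²) = -6 - 3*s²)
Y(h) = 10812 (Y(h) = 6 - (-6 - 3*(-10*6)²) = 6 - (-6 - 3*(-60)²) = 6 - (-6 - 3*3600) = 6 - (-6 - 10800) = 6 - 1*(-10806) = 6 + 10806 = 10812)
(12/23)*Y(1) = (12/23)*10812 = 129744/23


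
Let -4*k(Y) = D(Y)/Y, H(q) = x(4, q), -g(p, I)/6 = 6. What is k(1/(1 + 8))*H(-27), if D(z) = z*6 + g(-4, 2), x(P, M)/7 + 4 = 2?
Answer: -1113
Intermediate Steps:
x(P, M) = -14 (x(P, M) = -28 + 7*2 = -28 + 14 = -14)
g(p, I) = -36 (g(p, I) = -6*6 = -36)
H(q) = -14
D(z) = -36 + 6*z (D(z) = z*6 - 36 = 6*z - 36 = -36 + 6*z)
k(Y) = -(-36 + 6*Y)/(4*Y)
k(1/(1 + 8))*H(-27) = (-3/2 + 9/(1/(1 + 8)))*(-14) = (-3/2 + 9/(1/9))*(-14) = (-3/2 + 9/(⅑))*(-14) = (-3/2 + 9*9)*(-14) = (-3/2 + 81)*(-14) = (159/2)*(-14) = -1113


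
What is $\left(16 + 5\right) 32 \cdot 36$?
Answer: $24192$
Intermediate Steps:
$\left(16 + 5\right) 32 \cdot 36 = 21 \cdot 32 \cdot 36 = 672 \cdot 36 = 24192$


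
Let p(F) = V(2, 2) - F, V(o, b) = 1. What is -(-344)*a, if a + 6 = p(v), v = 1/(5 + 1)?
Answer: -5332/3 ≈ -1777.3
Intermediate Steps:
v = 1/6 ≈ 0.16667
p(F) = 1 - F
a = -31/6 (a = -6 + (1 - 1*1/6) = -6 + (1 - 1/6) = -6 + 5/6 = -31/6 ≈ -5.1667)
-(-344)*a = -(-344)*(-31)/6 = -344*31/6 = -5332/3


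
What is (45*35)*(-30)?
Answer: -47250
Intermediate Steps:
(45*35)*(-30) = 1575*(-30) = -47250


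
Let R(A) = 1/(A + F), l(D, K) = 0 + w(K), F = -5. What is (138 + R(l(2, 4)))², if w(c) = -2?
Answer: 931225/49 ≈ 19005.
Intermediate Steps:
l(D, K) = -2 (l(D, K) = 0 - 2 = -2)
R(A) = 1/(-5 + A) (R(A) = 1/(A - 5) = 1/(-5 + A))
(138 + R(l(2, 4)))² = (138 + 1/(-5 - 2))² = (138 + 1/(-7))² = (138 - ⅐)² = (965/7)² = 931225/49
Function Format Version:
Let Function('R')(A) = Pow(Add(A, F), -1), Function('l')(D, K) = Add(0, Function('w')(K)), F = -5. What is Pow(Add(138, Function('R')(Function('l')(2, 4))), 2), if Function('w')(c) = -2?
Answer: Rational(931225, 49) ≈ 19005.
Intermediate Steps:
Function('l')(D, K) = -2 (Function('l')(D, K) = Add(0, -2) = -2)
Function('R')(A) = Pow(Add(-5, A), -1) (Function('R')(A) = Pow(Add(A, -5), -1) = Pow(Add(-5, A), -1))
Pow(Add(138, Function('R')(Function('l')(2, 4))), 2) = Pow(Add(138, Pow(Add(-5, -2), -1)), 2) = Pow(Add(138, Pow(-7, -1)), 2) = Pow(Add(138, Rational(-1, 7)), 2) = Pow(Rational(965, 7), 2) = Rational(931225, 49)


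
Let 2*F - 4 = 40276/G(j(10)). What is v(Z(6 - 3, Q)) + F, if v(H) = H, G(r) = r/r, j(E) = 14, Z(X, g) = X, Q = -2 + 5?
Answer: 20143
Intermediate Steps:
Q = 3
G(r) = 1
F = 20140 (F = 2 + (40276/1)/2 = 2 + (40276*1)/2 = 2 + (½)*40276 = 2 + 20138 = 20140)
v(Z(6 - 3, Q)) + F = (6 - 3) + 20140 = 3 + 20140 = 20143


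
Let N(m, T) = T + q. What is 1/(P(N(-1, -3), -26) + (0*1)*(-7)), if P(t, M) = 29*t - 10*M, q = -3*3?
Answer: -1/88 ≈ -0.011364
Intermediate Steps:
q = -9
N(m, T) = -9 + T (N(m, T) = T - 9 = -9 + T)
P(t, M) = -10*M + 29*t
1/(P(N(-1, -3), -26) + (0*1)*(-7)) = 1/((-10*(-26) + 29*(-9 - 3)) + (0*1)*(-7)) = 1/((260 + 29*(-12)) + 0*(-7)) = 1/((260 - 348) + 0) = 1/(-88 + 0) = 1/(-88) = -1/88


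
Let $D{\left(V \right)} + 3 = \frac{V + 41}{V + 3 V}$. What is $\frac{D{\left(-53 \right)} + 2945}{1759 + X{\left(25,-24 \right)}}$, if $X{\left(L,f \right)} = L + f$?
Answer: $\frac{155929}{93280} \approx 1.6716$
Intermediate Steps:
$D{\left(V \right)} = -3 + \frac{41 + V}{4 V}$ ($D{\left(V \right)} = -3 + \frac{V + 41}{V + 3 V} = -3 + \frac{41 + V}{4 V}$)
$\frac{D{\left(-53 \right)} + 2945}{1759 + X{\left(25,-24 \right)}} = \frac{\frac{41 - -583}{4 \left(-53\right)} + 2945}{1759 + \left(25 - 24\right)} = \frac{\frac{1}{4} \left(- \frac{1}{53}\right) \left(41 + 583\right) + 2945}{1759 + 1} = \frac{\frac{1}{4} \left(- \frac{1}{53}\right) 624 + 2945}{1760} = \left(- \frac{156}{53} + 2945\right) \frac{1}{1760} = \frac{155929}{53} \cdot \frac{1}{1760} = \frac{155929}{93280}$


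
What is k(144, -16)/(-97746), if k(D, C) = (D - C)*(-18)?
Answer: 480/16291 ≈ 0.029464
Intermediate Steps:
k(D, C) = -18*D + 18*C
k(144, -16)/(-97746) = (-18*144 + 18*(-16))/(-97746) = (-2592 - 288)*(-1/97746) = -2880*(-1/97746) = 480/16291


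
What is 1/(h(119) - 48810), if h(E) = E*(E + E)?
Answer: -1/20488 ≈ -4.8809e-5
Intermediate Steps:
h(E) = 2*E² (h(E) = E*(2*E) = 2*E²)
1/(h(119) - 48810) = 1/(2*119² - 48810) = 1/(2*14161 - 48810) = 1/(28322 - 48810) = 1/(-20488) = -1/20488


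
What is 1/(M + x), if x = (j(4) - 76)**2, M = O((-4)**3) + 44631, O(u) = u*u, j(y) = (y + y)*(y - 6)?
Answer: 1/57191 ≈ 1.7485e-5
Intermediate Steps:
j(y) = 2*y*(-6 + y) (j(y) = (2*y)*(-6 + y) = 2*y*(-6 + y))
O(u) = u**2
M = 48727 (M = ((-4)**3)**2 + 44631 = (-64)**2 + 44631 = 4096 + 44631 = 48727)
x = 8464 (x = (2*4*(-6 + 4) - 76)**2 = (2*4*(-2) - 76)**2 = (-16 - 76)**2 = (-92)**2 = 8464)
1/(M + x) = 1/(48727 + 8464) = 1/57191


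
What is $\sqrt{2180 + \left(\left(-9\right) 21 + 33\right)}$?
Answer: $2 \sqrt{506} \approx 44.989$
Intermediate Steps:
$\sqrt{2180 + \left(\left(-9\right) 21 + 33\right)} = \sqrt{2180 + \left(-189 + 33\right)} = \sqrt{2180 - 156} = \sqrt{2024} = 2 \sqrt{506}$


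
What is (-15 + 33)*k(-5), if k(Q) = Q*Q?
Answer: 450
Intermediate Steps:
k(Q) = Q**2
(-15 + 33)*k(-5) = (-15 + 33)*(-5)**2 = 18*25 = 450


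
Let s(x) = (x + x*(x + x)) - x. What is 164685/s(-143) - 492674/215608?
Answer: 3839505557/2204483996 ≈ 1.7417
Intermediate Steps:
s(x) = 2*x² (s(x) = (x + x*(2*x)) - x = (x + 2*x²) - x = 2*x²)
164685/s(-143) - 492674/215608 = 164685/((2*(-143)²)) - 492674/215608 = 164685/((2*20449)) - 492674*1/215608 = 164685/40898 - 246337/107804 = 3839505557/2204483996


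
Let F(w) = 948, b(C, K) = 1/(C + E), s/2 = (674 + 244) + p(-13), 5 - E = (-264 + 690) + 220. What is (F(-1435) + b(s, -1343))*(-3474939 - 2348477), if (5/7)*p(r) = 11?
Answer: -33835776514552/6129 ≈ -5.5206e+9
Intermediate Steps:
p(r) = 77/5 (p(r) = (7/5)*11 = 77/5)
E = -641 (E = 5 - ((-264 + 690) + 220) = 5 - (426 + 220) = 5 - 1*646 = 5 - 646 = -641)
s = 9334/5 (s = 2*((674 + 244) + 77/5) = 2*(918 + 77/5) = 2*(4667/5) = 9334/5 ≈ 1866.8)
b(C, K) = 1/(-641 + C) (b(C, K) = 1/(C - 641) = 1/(-641 + C))
(F(-1435) + b(s, -1343))*(-3474939 - 2348477) = (948 + 1/(-641 + 9334/5))*(-3474939 - 2348477) = (948 + 1/(6129/5))*(-5823416) = (948 + 5/6129)*(-5823416) = (5810297/6129)*(-5823416) = -33835776514552/6129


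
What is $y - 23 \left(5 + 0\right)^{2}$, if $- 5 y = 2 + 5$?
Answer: $- \frac{2882}{5} \approx -576.4$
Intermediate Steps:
$y = - \frac{7}{5}$ ($y = - \frac{2 + 5}{5} = \left(- \frac{1}{5}\right) 7 = - \frac{7}{5} \approx -1.4$)
$y - 23 \left(5 + 0\right)^{2} = - \frac{7}{5} - 23 \left(5 + 0\right)^{2} = - \frac{7}{5} - 23 \cdot 5^{2} = - \frac{7}{5} - 575 = - \frac{2882}{5}$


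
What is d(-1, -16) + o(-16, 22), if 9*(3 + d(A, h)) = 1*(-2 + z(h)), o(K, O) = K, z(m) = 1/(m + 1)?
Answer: -2596/135 ≈ -19.230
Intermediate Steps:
z(m) = 1/(1 + m)
d(A, h) = -29/9 + 1/(9*(1 + h)) (d(A, h) = -3 + (1*(-2 + 1/(1 + h)))/9 = -3 + (-2 + 1/(1 + h))/9 = -3 + (-2/9 + 1/(9*(1 + h))) = -29/9 + 1/(9*(1 + h)))
d(-1, -16) + o(-16, 22) = (-28 - 29*(-16))/(9*(1 - 16)) - 16 = (⅑)*(-28 + 464)/(-15) - 16 = (⅑)*(-1/15)*436 - 16 = -436/135 - 16 = -2596/135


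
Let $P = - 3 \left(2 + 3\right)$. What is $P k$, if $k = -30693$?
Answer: $460395$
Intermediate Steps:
$P = -15$ ($P = \left(-3\right) 5 = -15$)
$P k = \left(-15\right) \left(-30693\right) = 460395$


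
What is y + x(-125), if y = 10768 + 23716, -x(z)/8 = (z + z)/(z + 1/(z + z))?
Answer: 1077159484/31251 ≈ 34468.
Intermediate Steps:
x(z) = -16*z/(z + 1/(2*z)) (x(z) = -8*(z + z)/(z + 1/(z + z)) = -8*2*z/(z + 1/(2*z)) = -16*z/(z + 1/(2*z)))
y = 34484
y + x(-125) = 34484 - 32*(-125)²/(1 + 2*(-125)²) = 34484 - 32*15625/(1 + 2*15625) = 34484 - 32*15625/(1 + 31250) = 34484 - 32*15625/31251 = 34484 - 32*15625*1/31251 = 34484 - 500000/31251 = 1077159484/31251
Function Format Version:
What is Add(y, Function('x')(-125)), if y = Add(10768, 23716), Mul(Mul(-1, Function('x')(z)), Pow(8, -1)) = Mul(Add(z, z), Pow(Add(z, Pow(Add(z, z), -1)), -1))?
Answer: Rational(1077159484, 31251) ≈ 34468.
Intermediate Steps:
Function('x')(z) = Mul(-16, z, Pow(Add(z, Mul(Rational(1, 2), Pow(z, -1))), -1)) (Function('x')(z) = Mul(-8, Mul(Add(z, z), Pow(Add(z, Pow(Add(z, z), -1)), -1))) = Mul(-8, Mul(Mul(2, z), Pow(Add(z, Pow(Mul(2, z), -1)), -1))) = Mul(-8, Mul(Mul(2, z), Pow(Add(z, Mul(Rational(1, 2), Pow(z, -1))), -1))) = Mul(-8, Mul(2, z, Pow(Add(z, Mul(Rational(1, 2), Pow(z, -1))), -1))) = Mul(-16, z, Pow(Add(z, Mul(Rational(1, 2), Pow(z, -1))), -1)))
y = 34484
Add(y, Function('x')(-125)) = Add(34484, Mul(-32, Pow(-125, 2), Pow(Add(1, Mul(2, Pow(-125, 2))), -1))) = Add(34484, Mul(-32, 15625, Pow(Add(1, Mul(2, 15625)), -1))) = Add(34484, Mul(-32, 15625, Pow(Add(1, 31250), -1))) = Add(34484, Mul(-32, 15625, Pow(31251, -1))) = Add(34484, Mul(-32, 15625, Rational(1, 31251))) = Add(34484, Rational(-500000, 31251)) = Rational(1077159484, 31251)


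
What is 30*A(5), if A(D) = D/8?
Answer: 75/4 ≈ 18.750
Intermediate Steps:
A(D) = D/8 (A(D) = D*(⅛) = D/8)
30*A(5) = 30*((⅛)*5) = 30*(5/8) = 75/4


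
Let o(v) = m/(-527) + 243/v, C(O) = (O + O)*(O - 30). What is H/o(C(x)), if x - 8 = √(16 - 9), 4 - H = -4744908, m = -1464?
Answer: 3579028863570464/1515537753 - 36898390615744*√7/505179251 ≈ 2.1683e+6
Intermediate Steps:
H = 4744912 (H = 4 - 1*(-4744908) = 4 + 4744908 = 4744912)
x = 8 + √7 (x = 8 + √(16 - 9) = 8 + √7 ≈ 10.646)
C(O) = 2*O*(-30 + O) (C(O) = (2*O)*(-30 + O) = 2*O*(-30 + O))
o(v) = 1464/527 + 243/v (o(v) = -1464/(-527) + 243/v = -1464*(-1/527) + 243/v = 1464/527 + 243/v)
H/o(C(x)) = 4744912/(1464/527 + 243/((2*(8 + √7)*(-30 + (8 + √7))))) = 4744912/(1464/527 + 243/((2*(8 + √7)*(-22 + √7)))) = 4744912/(1464/527 + 243/((2*(-22 + √7)*(8 + √7)))) = 4744912/(1464/527 + 243*(1/(2*(-22 + √7)*(8 + √7)))) = 4744912/(1464/527 + 243/(2*(-22 + √7)*(8 + √7)))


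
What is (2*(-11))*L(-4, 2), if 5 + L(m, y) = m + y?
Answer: 154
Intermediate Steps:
L(m, y) = -5 + m + y (L(m, y) = -5 + (m + y) = -5 + m + y)
(2*(-11))*L(-4, 2) = (2*(-11))*(-5 - 4 + 2) = -22*(-7) = 154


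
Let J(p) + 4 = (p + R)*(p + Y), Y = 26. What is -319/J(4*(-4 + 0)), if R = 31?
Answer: -319/146 ≈ -2.1849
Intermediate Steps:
J(p) = -4 + (26 + p)*(31 + p) (J(p) = -4 + (p + 31)*(p + 26) = -4 + (31 + p)*(26 + p) = -4 + (26 + p)*(31 + p))
-319/J(4*(-4 + 0)) = -319/(802 + (4*(-4 + 0))² + 57*(4*(-4 + 0))) = -319/(802 + (4*(-4))² + 57*(4*(-4))) = -319/(802 + (-16)² + 57*(-16)) = -319/(802 + 256 - 912) = -319/146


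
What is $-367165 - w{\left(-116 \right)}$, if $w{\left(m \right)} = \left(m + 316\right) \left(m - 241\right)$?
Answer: $-295765$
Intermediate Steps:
$w{\left(m \right)} = \left(-241 + m\right) \left(316 + m\right)$ ($w{\left(m \right)} = \left(316 + m\right) \left(-241 + m\right) = \left(-241 + m\right) \left(316 + m\right)$)
$-367165 - w{\left(-116 \right)} = -367165 - \left(-76156 + \left(-116\right)^{2} + 75 \left(-116\right)\right) = -367165 - \left(-76156 + 13456 - 8700\right) = -367165 - -71400 = -367165 + 71400 = -295765$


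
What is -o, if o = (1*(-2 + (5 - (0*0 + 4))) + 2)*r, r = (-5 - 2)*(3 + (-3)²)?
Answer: 84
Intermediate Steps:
r = -84 (r = -7*(3 + 9) = -7*12 = -84)
o = -84 (o = (1*(-2 + (5 - (0*0 + 4))) + 2)*(-84) = (1*(-2 + (5 - (0 + 4))) + 2)*(-84) = (1*(-2 + (5 - 1*4)) + 2)*(-84) = (1*(-2 + (5 - 4)) + 2)*(-84) = (1*(-2 + 1) + 2)*(-84) = (1*(-1) + 2)*(-84) = (-1 + 2)*(-84) = 1*(-84) = -84)
-o = -1*(-84) = 84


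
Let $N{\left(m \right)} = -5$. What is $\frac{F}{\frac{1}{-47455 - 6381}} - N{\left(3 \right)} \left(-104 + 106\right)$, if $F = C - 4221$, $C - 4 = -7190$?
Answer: $614107262$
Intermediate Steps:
$C = -7186$ ($C = 4 - 7190 = -7186$)
$F = -11407$ ($F = -7186 - 4221 = -11407$)
$\frac{F}{\frac{1}{-47455 - 6381}} - N{\left(3 \right)} \left(-104 + 106\right) = - \frac{11407}{\frac{1}{-47455 - 6381}} - - 5 \left(-104 + 106\right) = - \frac{11407}{\frac{1}{-53836}} - \left(-5\right) 2 = - \frac{11407}{- \frac{1}{53836}} - -10 = \left(-11407\right) \left(-53836\right) + 10 = 614107252 + 10 = 614107262$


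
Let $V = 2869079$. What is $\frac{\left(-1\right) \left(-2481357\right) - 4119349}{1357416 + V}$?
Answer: $- \frac{1637992}{4226495} \approx -0.38755$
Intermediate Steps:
$\frac{\left(-1\right) \left(-2481357\right) - 4119349}{1357416 + V} = \frac{\left(-1\right) \left(-2481357\right) - 4119349}{1357416 + 2869079} = \frac{2481357 - 4119349}{4226495} = \left(-1637992\right) \frac{1}{4226495} = - \frac{1637992}{4226495}$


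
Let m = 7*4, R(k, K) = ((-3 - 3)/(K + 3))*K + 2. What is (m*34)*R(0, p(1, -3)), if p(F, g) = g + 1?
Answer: 13328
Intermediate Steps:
p(F, g) = 1 + g
R(k, K) = 2 - 6*K/(3 + K) (R(k, K) = (-6/(3 + K))*K + 2 = -6*K/(3 + K) + 2 = 2 - 6*K/(3 + K))
m = 28
(m*34)*R(0, p(1, -3)) = (28*34)*(2*(3 - 2*(1 - 3))/(3 + (1 - 3))) = 952*(2*(3 - 2*(-2))/(3 - 2)) = 952*(2*(3 + 4)/1) = 952*(2*1*7) = 952*14 = 13328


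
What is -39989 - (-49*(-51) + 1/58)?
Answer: -2464305/58 ≈ -42488.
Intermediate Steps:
-39989 - (-49*(-51) + 1/58) = -39989 - (2499 + 1/58) = -39989 - 1*144943/58 = -39989 - 144943/58 = -2464305/58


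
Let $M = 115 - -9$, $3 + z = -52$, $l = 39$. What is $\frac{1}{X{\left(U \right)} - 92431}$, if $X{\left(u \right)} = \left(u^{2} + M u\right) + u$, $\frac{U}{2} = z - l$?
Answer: $- \frac{1}{80587} \approx -1.2409 \cdot 10^{-5}$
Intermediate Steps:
$z = -55$ ($z = -3 - 52 = -55$)
$M = 124$ ($M = 115 + 9 = 124$)
$U = -188$ ($U = 2 \left(-55 - 39\right) = 2 \left(-94\right) = -188$)
$X{\left(u \right)} = u^{2} + 125 u$ ($X{\left(u \right)} = \left(u^{2} + 124 u\right) + u = u^{2} + 125 u$)
$\frac{1}{X{\left(U \right)} - 92431} = \frac{1}{- 188 \left(125 - 188\right) - 92431} = \frac{1}{\left(-188\right) \left(-63\right) - 92431} = \frac{1}{11844 - 92431} = \frac{1}{-80587} = - \frac{1}{80587}$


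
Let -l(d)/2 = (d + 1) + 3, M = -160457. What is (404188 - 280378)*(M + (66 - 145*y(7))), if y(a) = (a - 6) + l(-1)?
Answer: -19768247460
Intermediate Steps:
l(d) = -8 - 2*d (l(d) = -2*((d + 1) + 3) = -2*((1 + d) + 3) = -2*(4 + d) = -8 - 2*d)
y(a) = -12 + a (y(a) = (a - 6) + (-8 - 2*(-1)) = (-6 + a) + (-8 + 2) = (-6 + a) - 6 = -12 + a)
(404188 - 280378)*(M + (66 - 145*y(7))) = (404188 - 280378)*(-160457 + (66 - 145*(-12 + 7))) = 123810*(-160457 + (66 - 145*(-5))) = 123810*(-160457 + (66 + 725)) = 123810*(-160457 + 791) = 123810*(-159666) = -19768247460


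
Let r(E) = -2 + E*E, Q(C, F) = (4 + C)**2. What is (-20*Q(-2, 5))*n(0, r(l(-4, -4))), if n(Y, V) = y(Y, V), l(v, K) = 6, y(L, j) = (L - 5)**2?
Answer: -2000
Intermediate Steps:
y(L, j) = (-5 + L)**2
r(E) = -2 + E**2
n(Y, V) = (-5 + Y)**2
(-20*Q(-2, 5))*n(0, r(l(-4, -4))) = (-20*(4 - 2)**2)*(-5 + 0)**2 = -20*2**2*(-5)**2 = -20*4*25 = -80*25 = -2000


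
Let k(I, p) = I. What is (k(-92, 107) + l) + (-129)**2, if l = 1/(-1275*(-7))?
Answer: 147699826/8925 ≈ 16549.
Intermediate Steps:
l = 1/8925 ≈ 0.00011204
(k(-92, 107) + l) + (-129)**2 = (-92 + 1/8925) + (-129)**2 = -821099/8925 + 16641 = 147699826/8925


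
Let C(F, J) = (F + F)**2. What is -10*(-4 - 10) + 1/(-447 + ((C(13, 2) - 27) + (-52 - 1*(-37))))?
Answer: 26181/187 ≈ 140.01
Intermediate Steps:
C(F, J) = 4*F**2 (C(F, J) = (2*F)**2 = 4*F**2)
-10*(-4 - 10) + 1/(-447 + ((C(13, 2) - 27) + (-52 - 1*(-37)))) = -10*(-4 - 10) + 1/(-447 + ((4*13**2 - 27) + (-52 - 1*(-37)))) = -10*(-14) + 1/(-447 + ((4*169 - 27) + (-52 + 37))) = 140 + 1/(-447 + ((676 - 27) - 15)) = 140 + 1/(-447 + (649 - 15)) = 140 + 1/(-447 + 634) = 140 + 1/187 = 26181/187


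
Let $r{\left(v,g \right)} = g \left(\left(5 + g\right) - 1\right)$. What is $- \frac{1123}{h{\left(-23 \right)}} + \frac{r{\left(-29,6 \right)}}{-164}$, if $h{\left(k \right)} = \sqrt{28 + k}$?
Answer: $- \frac{15}{41} - \frac{1123 \sqrt{5}}{5} \approx -502.59$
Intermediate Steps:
$r{\left(v,g \right)} = g \left(4 + g\right)$
$- \frac{1123}{h{\left(-23 \right)}} + \frac{r{\left(-29,6 \right)}}{-164} = - \frac{1123}{\sqrt{28 - 23}} + \frac{6 \left(4 + 6\right)}{-164} = - \frac{1123}{\sqrt{5}} + 6 \cdot 10 \left(- \frac{1}{164}\right) = - 1123 \frac{\sqrt{5}}{5} + 60 \left(- \frac{1}{164}\right) = - \frac{1123 \sqrt{5}}{5} - \frac{15}{41} = - \frac{15}{41} - \frac{1123 \sqrt{5}}{5}$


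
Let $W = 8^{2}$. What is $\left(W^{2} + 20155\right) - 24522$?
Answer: $-271$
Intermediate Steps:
$W = 64$
$\left(W^{2} + 20155\right) - 24522 = \left(64^{2} + 20155\right) - 24522 = \left(4096 + 20155\right) - 24522 = 24251 - 24522 = -271$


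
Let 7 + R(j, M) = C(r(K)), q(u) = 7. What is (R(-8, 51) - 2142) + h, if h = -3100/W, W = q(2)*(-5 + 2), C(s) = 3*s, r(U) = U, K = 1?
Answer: -41966/21 ≈ -1998.4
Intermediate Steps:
R(j, M) = -4 (R(j, M) = -7 + 3*1 = -7 + 3 = -4)
W = -21 (W = 7*(-5 + 2) = 7*(-3) = -21)
h = 3100/21 (h = -3100/(-21) = -3100*(-1/21) = 3100/21 ≈ 147.62)
(R(-8, 51) - 2142) + h = (-4 - 2142) + 3100/21 = -2146 + 3100/21 = -41966/21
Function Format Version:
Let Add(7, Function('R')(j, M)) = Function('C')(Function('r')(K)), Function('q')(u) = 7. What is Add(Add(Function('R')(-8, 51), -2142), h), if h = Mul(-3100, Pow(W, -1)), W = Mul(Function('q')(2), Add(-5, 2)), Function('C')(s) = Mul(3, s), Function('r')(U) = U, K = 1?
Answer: Rational(-41966, 21) ≈ -1998.4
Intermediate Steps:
Function('R')(j, M) = -4 (Function('R')(j, M) = Add(-7, Mul(3, 1)) = Add(-7, 3) = -4)
W = -21 (W = Mul(7, Add(-5, 2)) = Mul(7, -3) = -21)
h = Rational(3100, 21) (h = Mul(-3100, Pow(-21, -1)) = Mul(-3100, Rational(-1, 21)) = Rational(3100, 21) ≈ 147.62)
Add(Add(Function('R')(-8, 51), -2142), h) = Add(Add(-4, -2142), Rational(3100, 21)) = Add(-2146, Rational(3100, 21)) = Rational(-41966, 21)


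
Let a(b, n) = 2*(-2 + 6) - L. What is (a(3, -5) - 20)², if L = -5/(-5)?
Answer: 169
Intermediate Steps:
L = 1 (L = -5*(-1)/5 = -1*(-1) = 1)
a(b, n) = 7 (a(b, n) = 2*(-2 + 6) - 1*1 = 2*4 - 1 = 8 - 1 = 7)
(a(3, -5) - 20)² = (7 - 20)² = (-13)² = 169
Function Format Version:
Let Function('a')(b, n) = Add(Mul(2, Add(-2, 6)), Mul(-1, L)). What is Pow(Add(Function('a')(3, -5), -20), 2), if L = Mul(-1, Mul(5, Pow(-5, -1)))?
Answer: 169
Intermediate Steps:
L = 1 (L = Mul(-1, Mul(5, Rational(-1, 5))) = Mul(-1, -1) = 1)
Function('a')(b, n) = 7 (Function('a')(b, n) = Add(Mul(2, Add(-2, 6)), Mul(-1, 1)) = Add(Mul(2, 4), -1) = Add(8, -1) = 7)
Pow(Add(Function('a')(3, -5), -20), 2) = Pow(Add(7, -20), 2) = Pow(-13, 2) = 169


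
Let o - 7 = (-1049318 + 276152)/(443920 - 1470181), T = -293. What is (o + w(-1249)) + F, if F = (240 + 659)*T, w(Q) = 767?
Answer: -89843077349/342087 ≈ -2.6263e+5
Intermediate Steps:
F = -263407 (F = (240 + 659)*(-293) = 899*(-293) = -263407)
o = 2652331/342087 (o = 7 + (-1049318 + 276152)/(443920 - 1470181) = 7 - 773166/(-1026261) = 7 - 773166*(-1/1026261) = 7 + 257722/342087 = 2652331/342087 ≈ 7.7534)
(o + w(-1249)) + F = (2652331/342087 + 767) - 263407 = 265033060/342087 - 263407 = -89843077349/342087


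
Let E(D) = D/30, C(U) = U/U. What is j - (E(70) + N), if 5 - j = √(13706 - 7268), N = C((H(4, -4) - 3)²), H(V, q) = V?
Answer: 5/3 - √6438 ≈ -78.570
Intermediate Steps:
C(U) = 1
N = 1
E(D) = D/30 (E(D) = D*(1/30) = D/30)
j = 5 - √6438 (j = 5 - √(13706 - 7268) = 5 - √6438 ≈ -75.237)
j - (E(70) + N) = (5 - √6438) - ((1/30)*70 + 1) = (5 - √6438) - (7/3 + 1) = (5 - √6438) - 1*10/3 = (5 - √6438) - 10/3 = 5/3 - √6438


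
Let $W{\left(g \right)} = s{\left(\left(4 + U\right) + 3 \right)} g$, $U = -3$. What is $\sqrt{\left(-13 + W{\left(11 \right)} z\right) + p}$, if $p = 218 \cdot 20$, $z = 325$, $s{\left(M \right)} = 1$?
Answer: $\sqrt{7922} \approx 89.006$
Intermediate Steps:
$W{\left(g \right)} = g$ ($W{\left(g \right)} = 1 g = g$)
$p = 4360$
$\sqrt{\left(-13 + W{\left(11 \right)} z\right) + p} = \sqrt{\left(-13 + 11 \cdot 325\right) + 4360} = \sqrt{\left(-13 + 3575\right) + 4360} = \sqrt{3562 + 4360} = \sqrt{7922}$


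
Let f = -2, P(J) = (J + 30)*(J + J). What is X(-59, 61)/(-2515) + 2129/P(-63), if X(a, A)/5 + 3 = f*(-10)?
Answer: 1000201/2091474 ≈ 0.47823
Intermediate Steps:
P(J) = 2*J*(30 + J) (P(J) = (30 + J)*(2*J) = 2*J*(30 + J))
X(a, A) = 85 (X(a, A) = -15 + 5*(-2*(-10)) = -15 + 5*20 = -15 + 100 = 85)
X(-59, 61)/(-2515) + 2129/P(-63) = 85/(-2515) + 2129/((2*(-63)*(30 - 63))) = 85*(-1/2515) + 2129/((2*(-63)*(-33))) = -17/503 + 2129/4158 = 1000201/2091474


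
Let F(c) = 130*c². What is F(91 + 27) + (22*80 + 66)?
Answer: 1811946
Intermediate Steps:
F(91 + 27) + (22*80 + 66) = 130*(91 + 27)² + (22*80 + 66) = 130*118² + (1760 + 66) = 130*13924 + 1826 = 1810120 + 1826 = 1811946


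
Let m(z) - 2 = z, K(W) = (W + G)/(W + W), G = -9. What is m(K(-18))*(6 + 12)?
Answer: 99/2 ≈ 49.500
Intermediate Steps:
K(W) = (-9 + W)/(2*W) (K(W) = (W - 9)/(W + W) = (-9 + W)/((2*W)) = (-9 + W)*(1/(2*W)) = (-9 + W)/(2*W))
m(z) = 2 + z
m(K(-18))*(6 + 12) = (2 + (½)*(-9 - 18)/(-18))*(6 + 12) = (2 + (½)*(-1/18)*(-27))*18 = (2 + ¾)*18 = (11/4)*18 = 99/2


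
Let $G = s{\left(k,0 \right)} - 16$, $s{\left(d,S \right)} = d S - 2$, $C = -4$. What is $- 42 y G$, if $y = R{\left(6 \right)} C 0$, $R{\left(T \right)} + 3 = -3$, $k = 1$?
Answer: $0$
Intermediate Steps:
$R{\left(T \right)} = -6$ ($R{\left(T \right)} = -3 - 3 = -6$)
$y = 0$ ($y = \left(-6\right) \left(-4\right) 0 = 24 \cdot 0 = 0$)
$s{\left(d,S \right)} = -2 + S d$ ($s{\left(d,S \right)} = S d - 2 = -2 + S d$)
$G = -18$ ($G = \left(-2 + 0 \cdot 1\right) - 16 = \left(-2 + 0\right) - 16 = -2 - 16 = -18$)
$- 42 y G = \left(-42\right) 0 \left(-18\right) = 0 \left(-18\right) = 0$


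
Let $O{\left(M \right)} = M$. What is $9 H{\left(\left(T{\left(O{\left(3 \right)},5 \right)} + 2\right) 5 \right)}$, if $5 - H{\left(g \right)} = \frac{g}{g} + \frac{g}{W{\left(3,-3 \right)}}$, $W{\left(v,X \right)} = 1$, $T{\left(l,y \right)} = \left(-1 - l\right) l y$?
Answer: $2646$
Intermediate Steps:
$T{\left(l,y \right)} = l y \left(-1 - l\right)$ ($T{\left(l,y \right)} = l \left(-1 - l\right) y = l y \left(-1 - l\right)$)
$H{\left(g \right)} = 4 - g$ ($H{\left(g \right)} = 5 - \left(\frac{g}{g} + \frac{g}{1}\right) = 5 - \left(1 + g 1\right) = 5 - \left(1 + g\right) = 4 - g$)
$9 H{\left(\left(T{\left(O{\left(3 \right)},5 \right)} + 2\right) 5 \right)} = 9 \left(4 - \left(\left(-1\right) 3 \cdot 5 \left(1 + 3\right) + 2\right) 5\right) = 9 \left(4 - \left(\left(-1\right) 3 \cdot 5 \cdot 4 + 2\right) 5\right) = 9 \left(4 - \left(-60 + 2\right) 5\right) = 9 \left(4 - \left(-58\right) 5\right) = 9 \left(4 - -290\right) = 9 \left(4 + 290\right) = 9 \cdot 294 = 2646$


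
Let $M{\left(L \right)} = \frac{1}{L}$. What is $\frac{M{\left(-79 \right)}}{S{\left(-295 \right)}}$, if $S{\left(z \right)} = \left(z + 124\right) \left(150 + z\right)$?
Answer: $- \frac{1}{1958805} \approx -5.1052 \cdot 10^{-7}$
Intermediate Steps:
$S{\left(z \right)} = \left(124 + z\right) \left(150 + z\right)$
$\frac{M{\left(-79 \right)}}{S{\left(-295 \right)}} = \frac{1}{\left(-79\right) \left(18600 + \left(-295\right)^{2} + 274 \left(-295\right)\right)} = - \frac{1}{79 \left(18600 + 87025 - 80830\right)} = - \frac{1}{79 \cdot 24795} = \left(- \frac{1}{79}\right) \frac{1}{24795} = - \frac{1}{1958805}$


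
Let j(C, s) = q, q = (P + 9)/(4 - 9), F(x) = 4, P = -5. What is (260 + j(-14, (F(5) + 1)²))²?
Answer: 1679616/25 ≈ 67185.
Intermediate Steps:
q = -⅘ (q = (-5 + 9)/(4 - 9) = 4/(-5) = 4*(-⅕) = -⅘ ≈ -0.80000)
j(C, s) = -⅘
(260 + j(-14, (F(5) + 1)²))² = (260 - ⅘)² = (1296/5)² = 1679616/25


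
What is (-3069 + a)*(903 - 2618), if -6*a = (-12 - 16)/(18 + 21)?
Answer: 615786185/117 ≈ 5.2631e+6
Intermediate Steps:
a = 14/117 (a = -(-12 - 16)/(6*(18 + 21)) = -(-14)/(3*39) = -⅙*(-28/39) = 14/117 ≈ 0.11966)
(-3069 + a)*(903 - 2618) = (-3069 + 14/117)*(903 - 2618) = -359059/117*(-1715) = 615786185/117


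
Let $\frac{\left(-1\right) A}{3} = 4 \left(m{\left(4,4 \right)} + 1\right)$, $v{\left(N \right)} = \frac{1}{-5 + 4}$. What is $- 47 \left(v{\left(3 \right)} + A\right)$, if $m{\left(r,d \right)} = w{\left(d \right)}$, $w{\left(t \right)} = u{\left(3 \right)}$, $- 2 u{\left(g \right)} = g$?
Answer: $-235$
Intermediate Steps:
$u{\left(g \right)} = - \frac{g}{2}$
$w{\left(t \right)} = - \frac{3}{2}$ ($w{\left(t \right)} = \left(- \frac{1}{2}\right) 3 = - \frac{3}{2}$)
$m{\left(r,d \right)} = - \frac{3}{2}$
$v{\left(N \right)} = -1$ ($v{\left(N \right)} = \frac{1}{-1} = -1$)
$A = 6$ ($A = - 3 \cdot 4 \left(- \frac{3}{2} + 1\right) = - 3 \cdot 4 \left(- \frac{1}{2}\right) = \left(-3\right) \left(-2\right) = 6$)
$- 47 \left(v{\left(3 \right)} + A\right) = - 47 \left(-1 + 6\right) = \left(-47\right) 5 = -235$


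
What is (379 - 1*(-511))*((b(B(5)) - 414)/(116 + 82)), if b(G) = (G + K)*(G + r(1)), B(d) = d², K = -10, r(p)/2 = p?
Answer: -445/11 ≈ -40.455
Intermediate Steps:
r(p) = 2*p
b(G) = (-10 + G)*(2 + G) (b(G) = (G - 10)*(G + 2*1) = (-10 + G)*(G + 2) = (-10 + G)*(2 + G))
(379 - 1*(-511))*((b(B(5)) - 414)/(116 + 82)) = (379 - 1*(-511))*(((-20 + (5²)² - 8*5²) - 414)/(116 + 82)) = (379 + 511)*(((-20 + 25² - 8*25) - 414)/198) = 890*(((-20 + 625 - 200) - 414)*(1/198)) = 890*((405 - 414)*(1/198)) = 890*(-9*1/198) = 890*(-1/22) = -445/11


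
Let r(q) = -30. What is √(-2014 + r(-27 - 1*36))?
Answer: 2*I*√511 ≈ 45.211*I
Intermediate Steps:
√(-2014 + r(-27 - 1*36)) = √(-2014 - 30) = √(-2044) = 2*I*√511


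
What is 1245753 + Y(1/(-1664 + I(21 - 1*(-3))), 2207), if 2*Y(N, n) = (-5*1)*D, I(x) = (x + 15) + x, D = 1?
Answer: 2491501/2 ≈ 1.2458e+6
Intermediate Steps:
I(x) = 15 + 2*x (I(x) = (15 + x) + x = 15 + 2*x)
Y(N, n) = -5/2 (Y(N, n) = (-5*1*1)/2 = (-5*1)/2 = (½)*(-5) = -5/2)
1245753 + Y(1/(-1664 + I(21 - 1*(-3))), 2207) = 1245753 - 5/2 = 2491501/2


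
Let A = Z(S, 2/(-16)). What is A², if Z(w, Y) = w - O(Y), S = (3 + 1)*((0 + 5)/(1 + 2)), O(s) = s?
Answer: 26569/576 ≈ 46.127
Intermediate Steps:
S = 20/3 (S = 4*(5/3) = 20/3 ≈ 6.6667)
Z(w, Y) = w - Y
A = 163/24 (A = 20/3 - 2/(-16) = 20/3 - 2*(-1)/16 = 20/3 - 1*(-⅛) = 20/3 + ⅛ = 163/24 ≈ 6.7917)
A² = (163/24)² = 26569/576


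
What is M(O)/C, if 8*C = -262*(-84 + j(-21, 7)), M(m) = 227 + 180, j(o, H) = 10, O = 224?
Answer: 22/131 ≈ 0.16794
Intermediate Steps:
M(m) = 407
C = 4847/2 (C = (-262*(-84 + 10))/8 = (-262*(-74))/8 = (1/8)*19388 = 4847/2 ≈ 2423.5)
M(O)/C = 407/(4847/2) = 407*(2/4847) = 22/131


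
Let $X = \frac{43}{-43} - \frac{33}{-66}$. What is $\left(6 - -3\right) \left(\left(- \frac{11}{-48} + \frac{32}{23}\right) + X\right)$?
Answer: $\frac{3711}{368} \approx 10.084$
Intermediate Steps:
$X = - \frac{1}{2}$ ($X = 43 \left(- \frac{1}{43}\right) - - \frac{1}{2} = -1 + \frac{1}{2} = - \frac{1}{2} \approx -0.5$)
$\left(6 - -3\right) \left(\left(- \frac{11}{-48} + \frac{32}{23}\right) + X\right) = \left(6 - -3\right) \left(\left(- \frac{11}{-48} + \frac{32}{23}\right) - \frac{1}{2}\right) = \left(6 + 3\right) \left(\left(\left(-11\right) \left(- \frac{1}{48}\right) + 32 \cdot \frac{1}{23}\right) - \frac{1}{2}\right) = 9 \left(\left(\frac{11}{48} + \frac{32}{23}\right) - \frac{1}{2}\right) = 9 \left(\frac{1789}{1104} - \frac{1}{2}\right) = 9 \cdot \frac{1237}{1104} = \frac{3711}{368}$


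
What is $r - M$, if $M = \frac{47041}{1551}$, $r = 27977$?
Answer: $\frac{43345286}{1551} \approx 27947.0$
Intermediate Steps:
$M = \frac{47041}{1551}$ ($M = 47041 \cdot \frac{1}{1551} = \frac{47041}{1551} \approx 30.329$)
$r - M = 27977 - \frac{47041}{1551} = \frac{43345286}{1551}$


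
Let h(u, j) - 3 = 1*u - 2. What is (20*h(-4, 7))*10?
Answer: -600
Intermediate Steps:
h(u, j) = 1 + u (h(u, j) = 3 + (1*u - 2) = 3 + (u - 2) = 3 + (-2 + u) = 1 + u)
(20*h(-4, 7))*10 = (20*(1 - 4))*10 = (20*(-3))*10 = -60*10 = -600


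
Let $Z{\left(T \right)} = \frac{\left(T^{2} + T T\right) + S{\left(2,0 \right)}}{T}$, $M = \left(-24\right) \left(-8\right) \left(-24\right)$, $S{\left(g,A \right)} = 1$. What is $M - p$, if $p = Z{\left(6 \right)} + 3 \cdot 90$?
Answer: $- \frac{29341}{6} \approx -4890.2$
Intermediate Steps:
$M = -4608$ ($M = 192 \left(-24\right) = -4608$)
$Z{\left(T \right)} = \frac{1 + 2 T^{2}}{T}$ ($Z{\left(T \right)} = \frac{\left(T^{2} + T T\right) + 1}{T} = \frac{\left(T^{2} + T^{2}\right) + 1}{T} = \frac{2 T^{2} + 1}{T} = \frac{1 + 2 T^{2}}{T}$)
$p = \frac{1693}{6}$ ($p = \left(\frac{1}{6} + 2 \cdot 6\right) + 3 \cdot 90 = \left(\frac{1}{6} + 12\right) + 270 = \frac{73}{6} + 270 = \frac{1693}{6} \approx 282.17$)
$M - p = -4608 - \frac{1693}{6} = - \frac{29341}{6}$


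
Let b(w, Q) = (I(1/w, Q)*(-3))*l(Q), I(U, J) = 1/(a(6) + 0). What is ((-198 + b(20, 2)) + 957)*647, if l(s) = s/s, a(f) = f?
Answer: 981499/2 ≈ 4.9075e+5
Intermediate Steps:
I(U, J) = ⅙ (I(U, J) = 1/(6 + 0) = 1/6 = ⅙)
l(s) = 1
b(w, Q) = -½ (b(w, Q) = ((⅙)*(-3))*1 = -½*1 = -½)
((-198 + b(20, 2)) + 957)*647 = ((-198 - ½) + 957)*647 = (-397/2 + 957)*647 = (1517/2)*647 = 981499/2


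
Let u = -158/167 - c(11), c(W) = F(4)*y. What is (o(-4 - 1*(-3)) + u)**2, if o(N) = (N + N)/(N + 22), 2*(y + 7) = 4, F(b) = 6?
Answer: 10314027364/12299049 ≈ 838.60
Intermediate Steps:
y = -5 (y = -7 + (1/2)*4 = -7 + 2 = -5)
c(W) = -30 (c(W) = 6*(-5) = -30)
o(N) = 2*N/(22 + N) (o(N) = (2*N)/(22 + N) = 2*N/(22 + N))
u = 4852/167 (u = -158/167 - 1*(-30) = -158*1/167 + 30 = -158/167 + 30 = 4852/167 ≈ 29.054)
(o(-4 - 1*(-3)) + u)**2 = (2*(-4 - 1*(-3))/(22 + (-4 - 1*(-3))) + 4852/167)**2 = (2*(-4 + 3)/(22 + (-4 + 3)) + 4852/167)**2 = (2*(-1)/(22 - 1) + 4852/167)**2 = (2*(-1)/21 + 4852/167)**2 = (2*(-1)*(1/21) + 4852/167)**2 = (-2/21 + 4852/167)**2 = (101558/3507)**2 = 10314027364/12299049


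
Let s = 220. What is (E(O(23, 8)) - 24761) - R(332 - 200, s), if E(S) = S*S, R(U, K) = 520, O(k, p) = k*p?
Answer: 8575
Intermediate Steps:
E(S) = S²
(E(O(23, 8)) - 24761) - R(332 - 200, s) = ((23*8)² - 24761) - 1*520 = (184² - 24761) - 520 = (33856 - 24761) - 520 = 9095 - 520 = 8575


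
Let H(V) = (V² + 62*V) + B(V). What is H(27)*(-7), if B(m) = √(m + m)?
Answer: -16821 - 21*√6 ≈ -16872.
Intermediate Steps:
B(m) = √2*√m (B(m) = √(2*m) = √2*√m)
H(V) = V² + 62*V + √2*√V (H(V) = (V² + 62*V) + √2*√V = V² + 62*V + √2*√V)
H(27)*(-7) = (27² + 62*27 + √2*√27)*(-7) = (729 + 1674 + √2*(3*√3))*(-7) = (729 + 1674 + 3*√6)*(-7) = (2403 + 3*√6)*(-7) = -16821 - 21*√6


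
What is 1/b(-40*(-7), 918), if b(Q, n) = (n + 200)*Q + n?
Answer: 1/313958 ≈ 3.1851e-6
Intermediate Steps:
b(Q, n) = n + Q*(200 + n) (b(Q, n) = (200 + n)*Q + n = Q*(200 + n) + n = n + Q*(200 + n))
1/b(-40*(-7), 918) = 1/(918 + 200*(-40*(-7)) - 40*(-7)*918) = 1/(918 + 200*280 + 280*918) = 1/(918 + 56000 + 257040) = 1/313958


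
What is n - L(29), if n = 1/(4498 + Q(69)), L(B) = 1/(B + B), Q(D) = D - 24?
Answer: -4485/263494 ≈ -0.017021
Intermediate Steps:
Q(D) = -24 + D
L(B) = 1/(2*B)
n = 1/4543 (n = 1/(4498 + (-24 + 69)) = 1/(4498 + 45) = 1/4543 ≈ 0.00022012)
n - L(29) = 1/4543 - 1/(2*29) = 1/4543 - 1*1/58 = 1/4543 - 1/58 = -4485/263494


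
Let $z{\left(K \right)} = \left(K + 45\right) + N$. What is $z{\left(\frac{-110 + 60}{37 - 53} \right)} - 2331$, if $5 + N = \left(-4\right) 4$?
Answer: $- \frac{18431}{8} \approx -2303.9$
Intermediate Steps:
$N = -21$ ($N = -5 - 16 = -21$)
$z{\left(K \right)} = 24 + K$ ($z{\left(K \right)} = \left(K + 45\right) - 21 = \left(45 + K\right) - 21 = 24 + K$)
$z{\left(\frac{-110 + 60}{37 - 53} \right)} - 2331 = \left(24 + \frac{-110 + 60}{37 - 53}\right) - 2331 = \left(24 - \frac{50}{-16}\right) - 2331 = \left(24 - - \frac{25}{8}\right) - 2331 = \left(24 + \frac{25}{8}\right) - 2331 = \frac{217}{8} - 2331 = - \frac{18431}{8}$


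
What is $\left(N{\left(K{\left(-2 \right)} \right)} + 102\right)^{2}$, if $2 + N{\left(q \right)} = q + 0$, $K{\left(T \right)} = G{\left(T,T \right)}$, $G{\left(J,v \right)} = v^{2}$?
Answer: $10816$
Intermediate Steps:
$K{\left(T \right)} = T^{2}$
$N{\left(q \right)} = -2 + q$ ($N{\left(q \right)} = -2 + \left(q + 0\right) = -2 + q$)
$\left(N{\left(K{\left(-2 \right)} \right)} + 102\right)^{2} = \left(\left(-2 + \left(-2\right)^{2}\right) + 102\right)^{2} = \left(\left(-2 + 4\right) + 102\right)^{2} = \left(2 + 102\right)^{2} = 104^{2} = 10816$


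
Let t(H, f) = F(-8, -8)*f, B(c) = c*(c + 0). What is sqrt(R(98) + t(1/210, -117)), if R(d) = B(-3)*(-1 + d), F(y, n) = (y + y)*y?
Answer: 3*I*sqrt(1567) ≈ 118.76*I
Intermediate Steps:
B(c) = c**2 (B(c) = c*c = c**2)
F(y, n) = 2*y**2 (F(y, n) = (2*y)*y = 2*y**2)
t(H, f) = 128*f (t(H, f) = (2*(-8)**2)*f = (2*64)*f = 128*f)
R(d) = -9 + 9*d (R(d) = (-3)**2*(-1 + d) = 9*(-1 + d) = -9 + 9*d)
sqrt(R(98) + t(1/210, -117)) = sqrt((-9 + 9*98) + 128*(-117)) = sqrt((-9 + 882) - 14976) = sqrt(873 - 14976) = sqrt(-14103) = 3*I*sqrt(1567)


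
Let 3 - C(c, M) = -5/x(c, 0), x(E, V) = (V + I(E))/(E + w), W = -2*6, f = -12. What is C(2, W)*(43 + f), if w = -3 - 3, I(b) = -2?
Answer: 403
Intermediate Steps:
W = -12
w = -6
x(E, V) = (-2 + V)/(-6 + E) (x(E, V) = (V - 2)/(E - 6) = (-2 + V)/(-6 + E))
C(c, M) = 18 - 5*c/2 (C(c, M) = 3 - (-5)/((-2 + 0)/(-6 + c)) = 3 - (-5)/(-2/(-6 + c)) = 3 - (-5)/((-2/(-6 + c))) = 3 - (-5)*(3 - c/2) = 3 - (-15 + 5*c/2) = 3 + (15 - 5*c/2) = 18 - 5*c/2)
C(2, W)*(43 + f) = (18 - 5/2*2)*(43 - 12) = (18 - 5)*31 = 13*31 = 403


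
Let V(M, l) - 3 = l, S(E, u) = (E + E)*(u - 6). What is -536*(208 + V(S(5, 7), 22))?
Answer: -124888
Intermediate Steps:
S(E, u) = 2*E*(-6 + u) (S(E, u) = (2*E)*(-6 + u) = 2*E*(-6 + u))
V(M, l) = 3 + l
-536*(208 + V(S(5, 7), 22)) = -536*(208 + (3 + 22)) = -536*(208 + 25) = -536*233 = -124888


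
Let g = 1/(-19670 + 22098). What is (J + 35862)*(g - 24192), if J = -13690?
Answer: -325585704025/607 ≈ -5.3639e+8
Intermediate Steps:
g = 1/2428 ≈ 0.00041186
(J + 35862)*(g - 24192) = (-13690 + 35862)*(1/2428 - 24192) = 22172*(-58738175/2428) = -325585704025/607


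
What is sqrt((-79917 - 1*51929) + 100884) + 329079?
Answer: 329079 + I*sqrt(30962) ≈ 3.2908e+5 + 175.96*I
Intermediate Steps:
sqrt((-79917 - 1*51929) + 100884) + 329079 = sqrt((-79917 - 51929) + 100884) + 329079 = sqrt(-131846 + 100884) + 329079 = sqrt(-30962) + 329079 = I*sqrt(30962) + 329079 = 329079 + I*sqrt(30962)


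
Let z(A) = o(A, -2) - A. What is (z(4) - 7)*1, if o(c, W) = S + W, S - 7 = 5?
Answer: -1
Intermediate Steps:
S = 12 (S = 7 + 5 = 12)
o(c, W) = 12 + W
z(A) = 10 - A (z(A) = (12 - 2) - A = 10 - A)
(z(4) - 7)*1 = ((10 - 1*4) - 7)*1 = ((10 - 4) - 7)*1 = (6 - 7)*1 = -1*1 = -1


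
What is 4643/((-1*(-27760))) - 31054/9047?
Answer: -820053819/251144720 ≈ -3.2653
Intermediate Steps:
4643/((-1*(-27760))) - 31054/9047 = 4643/27760 - 31054*1/9047 = 4643*(1/27760) - 31054/9047 = 4643/27760 - 31054/9047 = -820053819/251144720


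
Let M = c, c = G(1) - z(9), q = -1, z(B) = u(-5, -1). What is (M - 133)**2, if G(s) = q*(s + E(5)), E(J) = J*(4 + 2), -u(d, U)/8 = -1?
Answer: 29584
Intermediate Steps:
u(d, U) = 8 (u(d, U) = -8*(-1) = 8)
z(B) = 8
E(J) = 6*J (E(J) = J*6 = 6*J)
G(s) = -30 - s (G(s) = -(s + 6*5) = -(s + 30) = -(30 + s) = -30 - s)
c = -39 (c = (-30 - 1*1) - 1*8 = (-30 - 1) - 8 = -31 - 8 = -39)
M = -39
(M - 133)**2 = (-39 - 133)**2 = (-172)**2 = 29584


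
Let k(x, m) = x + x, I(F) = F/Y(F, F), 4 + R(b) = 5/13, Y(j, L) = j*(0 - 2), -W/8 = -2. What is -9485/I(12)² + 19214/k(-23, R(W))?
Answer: -882227/23 ≈ -38358.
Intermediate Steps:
W = 16 (W = -8*(-2) = 16)
Y(j, L) = -2*j (Y(j, L) = j*(-2) = -2*j)
R(b) = -47/13 (R(b) = -4 + 5/13 = -47/13)
I(F) = -½ (I(F) = F/((-2*F)) = F*(-1/(2*F)) = -½)
k(x, m) = 2*x
-9485/I(12)² + 19214/k(-23, R(W)) = -9485/((-½)²) + 19214/((2*(-23))) = -9485/¼ + 19214/(-46) = -9485*4 + 19214*(-1/46) = -37940 - 9607/23 = -882227/23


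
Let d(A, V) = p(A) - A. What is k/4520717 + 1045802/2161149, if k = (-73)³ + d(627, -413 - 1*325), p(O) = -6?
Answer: 3885683172184/9769943023833 ≈ 0.39772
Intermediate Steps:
d(A, V) = -6 - A
k = -389650 (k = (-73)³ + (-6 - 1*627) = -389017 + (-6 - 627) = -389017 - 633 = -389650)
k/4520717 + 1045802/2161149 = -389650/4520717 + 1045802/2161149 = 3885683172184/9769943023833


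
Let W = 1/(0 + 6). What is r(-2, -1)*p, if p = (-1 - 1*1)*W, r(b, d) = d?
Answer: ⅓ ≈ 0.33333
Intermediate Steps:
W = ⅙ (W = 1/6 = ⅙ ≈ 0.16667)
p = -⅓ (p = (-1 - 1*1)*(⅙) = (-1 - 1)*(⅙) = -2*⅙ = -⅓ ≈ -0.33333)
r(-2, -1)*p = -1*(-⅓) = ⅓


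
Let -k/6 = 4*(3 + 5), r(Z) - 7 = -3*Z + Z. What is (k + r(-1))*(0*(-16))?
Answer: 0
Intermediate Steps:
r(Z) = 7 - 2*Z (r(Z) = 7 + (-3*Z + Z) = 7 - 2*Z)
k = -192 (k = -24*(3 + 5) = -24*8 = -6*32 = -192)
(k + r(-1))*(0*(-16)) = (-192 + (7 - 2*(-1)))*(0*(-16)) = (-192 + (7 + 2))*0 = (-192 + 9)*0 = -183*0 = 0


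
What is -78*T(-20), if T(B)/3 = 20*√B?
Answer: -9360*I*√5 ≈ -20930.0*I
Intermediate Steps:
T(B) = 60*√B (T(B) = 3*(20*√B) = 60*√B)
-78*T(-20) = -4680*√(-20) = -4680*2*I*√5 = -9360*I*√5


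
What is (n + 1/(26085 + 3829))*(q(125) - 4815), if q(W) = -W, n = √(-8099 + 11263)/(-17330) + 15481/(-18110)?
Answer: 114380889428/27087127 + 988*√791/1733 ≈ 4238.7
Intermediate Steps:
n = -15481/18110 - √791/8665 (n = √3164*(-1/17330) + 15481*(-1/18110) = (2*√791)*(-1/17330) - 15481/18110 = -√791/8665 - 15481/18110 = -15481/18110 - √791/8665 ≈ -0.85808)
(n + 1/(26085 + 3829))*(q(125) - 4815) = ((-15481/18110 - √791/8665) + 1/(26085 + 3829))*(-1*125 - 4815) = ((-15481/18110 - √791/8665) + 1/29914)*(-125 - 4815) = ((-15481/18110 - √791/8665) + 1/29914)*(-4940) = (-115770131/135435635 - √791/8665)*(-4940) = 114380889428/27087127 + 988*√791/1733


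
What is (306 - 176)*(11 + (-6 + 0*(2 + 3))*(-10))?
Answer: 9230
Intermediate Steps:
(306 - 176)*(11 + (-6 + 0*(2 + 3))*(-10)) = 130*(11 + (-6 + 0*5)*(-10)) = 130*(11 + (-6 + 0)*(-10)) = 130*(11 - 6*(-10)) = 130*(11 + 60) = 130*71 = 9230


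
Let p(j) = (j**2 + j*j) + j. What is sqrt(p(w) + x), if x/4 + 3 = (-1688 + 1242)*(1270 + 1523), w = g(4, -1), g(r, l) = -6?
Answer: I*sqrt(4982658) ≈ 2232.2*I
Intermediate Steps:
w = -6
x = -4982724 (x = -12 + 4*((-1688 + 1242)*(1270 + 1523)) = -12 + 4*(-446*2793) = -12 + 4*(-1245678) = -12 - 4982712 = -4982724)
p(j) = j + 2*j**2 (p(j) = (j**2 + j**2) + j = 2*j**2 + j = j + 2*j**2)
sqrt(p(w) + x) = sqrt(-6*(1 + 2*(-6)) - 4982724) = sqrt(-6*(1 - 12) - 4982724) = sqrt(-6*(-11) - 4982724) = sqrt(66 - 4982724) = sqrt(-4982658) = I*sqrt(4982658)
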